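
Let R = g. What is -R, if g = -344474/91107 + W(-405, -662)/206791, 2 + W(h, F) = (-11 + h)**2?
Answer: 55467692156/18840107637 ≈ 2.9441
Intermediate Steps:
W(h, F) = -2 + (-11 + h)**2
g = -55467692156/18840107637 (g = -344474/91107 + (-2 + (-11 - 405)**2)/206791 = -344474*1/91107 + (-2 + (-416)**2)*(1/206791) = -344474/91107 + (-2 + 173056)*(1/206791) = -344474/91107 + 173054*(1/206791) = -344474/91107 + 173054/206791 = -55467692156/18840107637 ≈ -2.9441)
R = -55467692156/18840107637 ≈ -2.9441
-R = -1*(-55467692156/18840107637) = 55467692156/18840107637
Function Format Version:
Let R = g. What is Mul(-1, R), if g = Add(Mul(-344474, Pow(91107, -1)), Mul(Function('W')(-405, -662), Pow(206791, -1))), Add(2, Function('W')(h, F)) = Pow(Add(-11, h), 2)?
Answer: Rational(55467692156, 18840107637) ≈ 2.9441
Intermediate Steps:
Function('W')(h, F) = Add(-2, Pow(Add(-11, h), 2))
g = Rational(-55467692156, 18840107637) (g = Add(Mul(-344474, Pow(91107, -1)), Mul(Add(-2, Pow(Add(-11, -405), 2)), Pow(206791, -1))) = Add(Mul(-344474, Rational(1, 91107)), Mul(Add(-2, Pow(-416, 2)), Rational(1, 206791))) = Add(Rational(-344474, 91107), Mul(Add(-2, 173056), Rational(1, 206791))) = Add(Rational(-344474, 91107), Mul(173054, Rational(1, 206791))) = Add(Rational(-344474, 91107), Rational(173054, 206791)) = Rational(-55467692156, 18840107637) ≈ -2.9441)
R = Rational(-55467692156, 18840107637) ≈ -2.9441
Mul(-1, R) = Mul(-1, Rational(-55467692156, 18840107637)) = Rational(55467692156, 18840107637)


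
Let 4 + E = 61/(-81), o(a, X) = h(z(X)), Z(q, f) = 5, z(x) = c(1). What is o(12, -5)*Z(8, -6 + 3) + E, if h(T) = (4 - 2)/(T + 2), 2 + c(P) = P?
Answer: 425/81 ≈ 5.2469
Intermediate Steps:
c(P) = -2 + P
z(x) = -1 (z(x) = -2 + 1 = -1)
h(T) = 2/(2 + T)
o(a, X) = 2 (o(a, X) = 2/(2 - 1) = 2/1 = 2*1 = 2)
E = -385/81 (E = -4 + 61/(-81) = -4 + 61*(-1/81) = -4 - 61/81 = -385/81 ≈ -4.7531)
o(12, -5)*Z(8, -6 + 3) + E = 2*5 - 385/81 = 10 - 385/81 = 425/81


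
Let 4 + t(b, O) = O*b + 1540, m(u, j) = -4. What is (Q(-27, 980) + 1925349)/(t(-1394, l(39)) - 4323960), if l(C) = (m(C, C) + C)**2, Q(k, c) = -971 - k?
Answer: -1924405/6030074 ≈ -0.31913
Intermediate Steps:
l(C) = (-4 + C)**2
t(b, O) = 1536 + O*b (t(b, O) = -4 + (O*b + 1540) = -4 + (1540 + O*b) = 1536 + O*b)
(Q(-27, 980) + 1925349)/(t(-1394, l(39)) - 4323960) = ((-971 - 1*(-27)) + 1925349)/((1536 + (-4 + 39)**2*(-1394)) - 4323960) = ((-971 + 27) + 1925349)/((1536 + 35**2*(-1394)) - 4323960) = (-944 + 1925349)/((1536 + 1225*(-1394)) - 4323960) = 1924405/((1536 - 1707650) - 4323960) = 1924405/(-1706114 - 4323960) = 1924405/(-6030074) = 1924405*(-1/6030074) = -1924405/6030074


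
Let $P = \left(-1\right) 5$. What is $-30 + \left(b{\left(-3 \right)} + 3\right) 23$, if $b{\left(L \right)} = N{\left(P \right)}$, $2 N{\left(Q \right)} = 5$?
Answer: $\frac{193}{2} \approx 96.5$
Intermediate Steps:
$P = -5$
$N{\left(Q \right)} = \frac{5}{2}$ ($N{\left(Q \right)} = \frac{1}{2} \cdot 5 = \frac{5}{2}$)
$b{\left(L \right)} = \frac{5}{2}$
$-30 + \left(b{\left(-3 \right)} + 3\right) 23 = -30 + \left(\frac{5}{2} + 3\right) 23 = -30 + \frac{11}{2} \cdot 23 = -30 + \frac{253}{2} = \frac{193}{2}$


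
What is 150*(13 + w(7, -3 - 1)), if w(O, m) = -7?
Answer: 900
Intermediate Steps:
150*(13 + w(7, -3 - 1)) = 150*(13 - 7) = 150*6 = 900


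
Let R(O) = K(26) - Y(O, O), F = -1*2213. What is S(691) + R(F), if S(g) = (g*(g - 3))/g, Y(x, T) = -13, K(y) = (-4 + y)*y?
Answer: 1273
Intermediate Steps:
K(y) = y*(-4 + y)
F = -2213
S(g) = -3 + g (S(g) = (g*(-3 + g))/g = -3 + g)
R(O) = 585 (R(O) = 26*(-4 + 26) - 1*(-13) = 26*22 + 13 = 572 + 13 = 585)
S(691) + R(F) = (-3 + 691) + 585 = 688 + 585 = 1273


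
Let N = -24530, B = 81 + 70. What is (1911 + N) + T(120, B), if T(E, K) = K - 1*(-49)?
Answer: -22419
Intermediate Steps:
B = 151
T(E, K) = 49 + K (T(E, K) = K + 49 = 49 + K)
(1911 + N) + T(120, B) = (1911 - 24530) + (49 + 151) = -22619 + 200 = -22419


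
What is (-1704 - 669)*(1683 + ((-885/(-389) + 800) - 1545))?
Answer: -867965091/389 ≈ -2.2313e+6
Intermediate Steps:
(-1704 - 669)*(1683 + ((-885/(-389) + 800) - 1545)) = -2373*(1683 + ((-885*(-1/389) + 800) - 1545)) = -2373*(1683 + ((885/389 + 800) - 1545)) = -2373*(1683 + (312085/389 - 1545)) = -2373*(1683 - 288920/389) = -2373*365767/389 = -867965091/389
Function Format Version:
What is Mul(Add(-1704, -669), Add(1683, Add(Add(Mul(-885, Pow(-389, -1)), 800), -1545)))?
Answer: Rational(-867965091, 389) ≈ -2.2313e+6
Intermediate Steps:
Mul(Add(-1704, -669), Add(1683, Add(Add(Mul(-885, Pow(-389, -1)), 800), -1545))) = Mul(-2373, Add(1683, Add(Add(Mul(-885, Rational(-1, 389)), 800), -1545))) = Mul(-2373, Add(1683, Add(Add(Rational(885, 389), 800), -1545))) = Mul(-2373, Add(1683, Add(Rational(312085, 389), -1545))) = Mul(-2373, Add(1683, Rational(-288920, 389))) = Mul(-2373, Rational(365767, 389)) = Rational(-867965091, 389)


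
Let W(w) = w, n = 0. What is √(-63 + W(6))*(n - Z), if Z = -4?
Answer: 4*I*√57 ≈ 30.199*I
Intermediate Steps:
√(-63 + W(6))*(n - Z) = √(-63 + 6)*(0 - 1*(-4)) = √(-57)*(0 + 4) = (I*√57)*4 = 4*I*√57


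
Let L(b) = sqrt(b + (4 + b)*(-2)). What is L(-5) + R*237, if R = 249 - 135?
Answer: 27018 + I*sqrt(3) ≈ 27018.0 + 1.732*I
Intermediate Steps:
R = 114
L(b) = sqrt(-8 - b) (L(b) = sqrt(b + (-8 - 2*b)) = sqrt(-8 - b))
L(-5) + R*237 = sqrt(-8 - 1*(-5)) + 114*237 = sqrt(-8 + 5) + 27018 = sqrt(-3) + 27018 = I*sqrt(3) + 27018 = 27018 + I*sqrt(3)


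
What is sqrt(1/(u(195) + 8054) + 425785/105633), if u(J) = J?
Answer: sqrt(2810462276532994)/26405049 ≈ 2.0077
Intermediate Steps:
sqrt(1/(u(195) + 8054) + 425785/105633) = sqrt(1/(195 + 8054) + 425785/105633) = sqrt(1/8249 + 425785*(1/105633)) = sqrt(1/8249 + 425785/105633) = sqrt(3512406098/871366617) = sqrt(2810462276532994)/26405049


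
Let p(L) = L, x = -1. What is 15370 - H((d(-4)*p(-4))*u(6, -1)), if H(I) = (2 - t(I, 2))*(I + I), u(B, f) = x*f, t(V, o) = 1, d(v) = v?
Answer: 15338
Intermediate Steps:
u(B, f) = -f
H(I) = 2*I (H(I) = (2 - 1*1)*(I + I) = (2 - 1)*(2*I) = 1*(2*I) = 2*I)
15370 - H((d(-4)*p(-4))*u(6, -1)) = 15370 - 2*(-4*(-4))*(-1*(-1)) = 15370 - 2*16*1 = 15370 - 2*16 = 15370 - 1*32 = 15370 - 32 = 15338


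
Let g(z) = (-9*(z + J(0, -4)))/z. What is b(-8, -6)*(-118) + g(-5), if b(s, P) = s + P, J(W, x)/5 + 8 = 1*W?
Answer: 1571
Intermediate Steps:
J(W, x) = -40 + 5*W (J(W, x) = -40 + 5*(1*W) = -40 + 5*W)
b(s, P) = P + s
g(z) = (360 - 9*z)/z (g(z) = (-9*(z + (-40 + 5*0)))/z = (-9*(z + (-40 + 0)))/z = (-9*(z - 40))/z = (-9*(-40 + z))/z = (360 - 9*z)/z)
b(-8, -6)*(-118) + g(-5) = (-6 - 8)*(-118) + (-9 + 360/(-5)) = -14*(-118) + (-9 + 360*(-1/5)) = 1652 + (-9 - 72) = 1652 - 81 = 1571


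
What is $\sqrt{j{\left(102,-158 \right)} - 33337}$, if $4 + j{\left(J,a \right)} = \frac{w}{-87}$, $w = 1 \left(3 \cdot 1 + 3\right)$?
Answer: $\frac{i \sqrt{28039839}}{29} \approx 182.6 i$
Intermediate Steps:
$w = 6$ ($w = 1 \left(3 + 3\right) = 1 \cdot 6 = 6$)
$j{\left(J,a \right)} = - \frac{118}{29}$ ($j{\left(J,a \right)} = -4 + \frac{6}{-87} = -4 + 6 \left(- \frac{1}{87}\right) = -4 - \frac{2}{29} = - \frac{118}{29}$)
$\sqrt{j{\left(102,-158 \right)} - 33337} = \sqrt{- \frac{118}{29} - 33337} = \sqrt{- \frac{966891}{29}} = \frac{i \sqrt{28039839}}{29}$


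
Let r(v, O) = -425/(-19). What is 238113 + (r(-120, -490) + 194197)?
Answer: 8214315/19 ≈ 4.3233e+5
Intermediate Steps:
r(v, O) = 425/19 (r(v, O) = -425*(-1/19) = 425/19)
238113 + (r(-120, -490) + 194197) = 238113 + (425/19 + 194197) = 238113 + 3690168/19 = 8214315/19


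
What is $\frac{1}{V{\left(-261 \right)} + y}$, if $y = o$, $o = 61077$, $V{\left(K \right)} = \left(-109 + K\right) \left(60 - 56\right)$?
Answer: $\frac{1}{59597} \approx 1.6779 \cdot 10^{-5}$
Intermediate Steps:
$V{\left(K \right)} = -436 + 4 K$ ($V{\left(K \right)} = \left(-109 + K\right) 4 = -436 + 4 K$)
$y = 61077$
$\frac{1}{V{\left(-261 \right)} + y} = \frac{1}{\left(-436 + 4 \left(-261\right)\right) + 61077} = \frac{1}{\left(-436 - 1044\right) + 61077} = \frac{1}{-1480 + 61077} = \frac{1}{59597}$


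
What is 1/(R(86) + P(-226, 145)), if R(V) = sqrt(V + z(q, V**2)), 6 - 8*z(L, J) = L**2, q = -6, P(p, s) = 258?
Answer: 1032/265927 - 2*sqrt(329)/265927 ≈ 0.0037443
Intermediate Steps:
z(L, J) = 3/4 - L**2/8
R(V) = sqrt(-15/4 + V) (R(V) = sqrt(V + (3/4 - 1/8*(-6)**2)) = sqrt(V + (3/4 - 1/8*36)) = sqrt(V + (3/4 - 9/2)) = sqrt(V - 15/4) = sqrt(-15/4 + V))
1/(R(86) + P(-226, 145)) = 1/(sqrt(-15 + 4*86)/2 + 258) = 1/(sqrt(-15 + 344)/2 + 258) = 1/(sqrt(329)/2 + 258) = 1/(258 + sqrt(329)/2)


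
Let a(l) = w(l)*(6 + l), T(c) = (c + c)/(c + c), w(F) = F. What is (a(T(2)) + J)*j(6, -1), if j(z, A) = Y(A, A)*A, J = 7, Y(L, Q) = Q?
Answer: 14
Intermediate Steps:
T(c) = 1 (T(c) = (2*c)/((2*c)) = (2*c)*(1/(2*c)) = 1)
j(z, A) = A² (j(z, A) = A*A = A²)
a(l) = l*(6 + l)
(a(T(2)) + J)*j(6, -1) = (1*(6 + 1) + 7)*(-1)² = (1*7 + 7)*1 = (7 + 7)*1 = 14*1 = 14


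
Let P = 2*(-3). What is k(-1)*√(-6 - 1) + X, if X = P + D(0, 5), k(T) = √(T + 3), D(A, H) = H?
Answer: -1 + I*√14 ≈ -1.0 + 3.7417*I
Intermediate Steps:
P = -6
k(T) = √(3 + T)
X = -1 (X = -6 + 5 = -1)
k(-1)*√(-6 - 1) + X = √(3 - 1)*√(-6 - 1) - 1 = √2*√(-7) - 1 = √2*(I*√7) - 1 = I*√14 - 1 = -1 + I*√14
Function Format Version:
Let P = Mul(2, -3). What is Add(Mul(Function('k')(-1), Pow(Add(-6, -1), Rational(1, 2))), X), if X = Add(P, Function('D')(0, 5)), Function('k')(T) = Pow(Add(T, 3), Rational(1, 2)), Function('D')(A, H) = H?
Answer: Add(-1, Mul(I, Pow(14, Rational(1, 2)))) ≈ Add(-1.0000, Mul(3.7417, I))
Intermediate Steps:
P = -6
Function('k')(T) = Pow(Add(3, T), Rational(1, 2))
X = -1 (X = Add(-6, 5) = -1)
Add(Mul(Function('k')(-1), Pow(Add(-6, -1), Rational(1, 2))), X) = Add(Mul(Pow(Add(3, -1), Rational(1, 2)), Pow(Add(-6, -1), Rational(1, 2))), -1) = Add(Mul(Pow(2, Rational(1, 2)), Pow(-7, Rational(1, 2))), -1) = Add(Mul(Pow(2, Rational(1, 2)), Mul(I, Pow(7, Rational(1, 2)))), -1) = Add(Mul(I, Pow(14, Rational(1, 2))), -1) = Add(-1, Mul(I, Pow(14, Rational(1, 2))))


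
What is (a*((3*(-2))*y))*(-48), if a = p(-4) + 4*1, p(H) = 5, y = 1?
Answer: 2592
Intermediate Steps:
a = 9 (a = 5 + 4*1 = 5 + 4 = 9)
(a*((3*(-2))*y))*(-48) = (9*((3*(-2))*1))*(-48) = (9*(-6*1))*(-48) = (9*(-6))*(-48) = -54*(-48) = 2592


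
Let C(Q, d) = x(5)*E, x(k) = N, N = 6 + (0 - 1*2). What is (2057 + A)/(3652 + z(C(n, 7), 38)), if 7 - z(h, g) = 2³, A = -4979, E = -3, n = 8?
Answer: -974/1217 ≈ -0.80033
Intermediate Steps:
N = 4 (N = 6 + (0 - 2) = 6 - 2 = 4)
x(k) = 4
C(Q, d) = -12 (C(Q, d) = 4*(-3) = -12)
z(h, g) = -1 (z(h, g) = 7 - 1*2³ = 7 - 1*8 = 7 - 8 = -1)
(2057 + A)/(3652 + z(C(n, 7), 38)) = (2057 - 4979)/(3652 - 1) = -2922/3651 = -2922*1/3651 = -974/1217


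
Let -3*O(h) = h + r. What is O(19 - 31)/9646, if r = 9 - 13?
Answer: 8/14469 ≈ 0.00055291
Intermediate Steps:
r = -4
O(h) = 4/3 - h/3 (O(h) = -(h - 4)/3 = -(-4 + h)/3 = 4/3 - h/3)
O(19 - 31)/9646 = (4/3 - (19 - 31)/3)/9646 = (4/3 - 1/3*(-12))*(1/9646) = (4/3 + 4)*(1/9646) = (16/3)*(1/9646) = 8/14469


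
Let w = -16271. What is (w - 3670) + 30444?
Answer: 10503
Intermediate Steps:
(w - 3670) + 30444 = (-16271 - 3670) + 30444 = -19941 + 30444 = 10503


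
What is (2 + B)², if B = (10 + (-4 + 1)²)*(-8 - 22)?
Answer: 322624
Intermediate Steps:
B = -570 (B = (10 + (-3)²)*(-30) = (10 + 9)*(-30) = 19*(-30) = -570)
(2 + B)² = (2 - 570)² = (-568)² = 322624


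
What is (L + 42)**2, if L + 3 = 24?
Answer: 3969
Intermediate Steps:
L = 21 (L = -3 + 24 = 21)
(L + 42)**2 = (21 + 42)**2 = 63**2 = 3969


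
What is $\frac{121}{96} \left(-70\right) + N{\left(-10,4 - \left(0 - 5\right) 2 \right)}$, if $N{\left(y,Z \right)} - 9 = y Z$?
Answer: $- \frac{10523}{48} \approx -219.23$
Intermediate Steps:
$N{\left(y,Z \right)} = 9 + Z y$ ($N{\left(y,Z \right)} = 9 + y Z = 9 + Z y$)
$\frac{121}{96} \left(-70\right) + N{\left(-10,4 - \left(0 - 5\right) 2 \right)} = \frac{121}{96} \left(-70\right) + \left(9 + \left(4 - \left(0 - 5\right) 2\right) \left(-10\right)\right) = 121 \cdot \frac{1}{96} \left(-70\right) + \left(9 + \left(4 - \left(-5\right) 2\right) \left(-10\right)\right) = \frac{121}{96} \left(-70\right) + \left(9 + \left(4 - -10\right) \left(-10\right)\right) = - \frac{4235}{48} + \left(9 + \left(4 + 10\right) \left(-10\right)\right) = - \frac{4235}{48} + \left(9 + 14 \left(-10\right)\right) = - \frac{4235}{48} + \left(9 - 140\right) = - \frac{4235}{48} - 131 = - \frac{10523}{48}$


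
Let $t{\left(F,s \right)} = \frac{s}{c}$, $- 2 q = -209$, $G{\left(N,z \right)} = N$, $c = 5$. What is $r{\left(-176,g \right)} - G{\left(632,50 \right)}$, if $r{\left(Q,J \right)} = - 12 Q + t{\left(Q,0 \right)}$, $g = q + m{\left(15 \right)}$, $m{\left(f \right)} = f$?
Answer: $1480$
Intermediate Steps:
$q = \frac{209}{2}$ ($q = \left(- \frac{1}{2}\right) \left(-209\right) = \frac{209}{2} \approx 104.5$)
$g = \frac{239}{2}$ ($g = \frac{209}{2} + 15 = \frac{239}{2} \approx 119.5$)
$t{\left(F,s \right)} = \frac{s}{5}$
$r{\left(Q,J \right)} = - 12 Q$ ($r{\left(Q,J \right)} = - 12 Q + \frac{1}{5} \cdot 0 = - 12 Q + 0 = - 12 Q$)
$r{\left(-176,g \right)} - G{\left(632,50 \right)} = \left(-12\right) \left(-176\right) - 632 = 2112 - 632 = 1480$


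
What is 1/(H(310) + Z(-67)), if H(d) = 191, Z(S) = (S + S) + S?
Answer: -⅒ ≈ -0.10000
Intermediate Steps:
Z(S) = 3*S (Z(S) = 2*S + S = 3*S)
1/(H(310) + Z(-67)) = 1/(191 + 3*(-67)) = 1/(191 - 201) = 1/(-10) = -⅒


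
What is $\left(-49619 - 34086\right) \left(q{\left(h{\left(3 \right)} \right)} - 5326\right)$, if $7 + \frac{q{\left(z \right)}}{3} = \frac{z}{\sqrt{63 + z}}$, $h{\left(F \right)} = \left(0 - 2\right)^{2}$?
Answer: $447570635 - \frac{1004460 \sqrt{67}}{67} \approx 4.4745 \cdot 10^{8}$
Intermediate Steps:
$h{\left(F \right)} = 4$ ($h{\left(F \right)} = \left(-2\right)^{2} = 4$)
$q{\left(z \right)} = -21 + \frac{3 z}{\sqrt{63 + z}}$ ($q{\left(z \right)} = -21 + 3 \frac{z}{\sqrt{63 + z}} = -21 + \frac{3 z}{\sqrt{63 + z}}$)
$\left(-49619 - 34086\right) \left(q{\left(h{\left(3 \right)} \right)} - 5326\right) = \left(-49619 - 34086\right) \left(\left(-21 + 3 \cdot 4 \frac{1}{\sqrt{63 + 4}}\right) - 5326\right) = - 83705 \left(\left(-21 + 3 \cdot 4 \frac{1}{\sqrt{67}}\right) - 5326\right) = - 83705 \left(\left(-21 + 3 \cdot 4 \frac{\sqrt{67}}{67}\right) - 5326\right) = - 83705 \left(\left(-21 + \frac{12 \sqrt{67}}{67}\right) - 5326\right) = - 83705 \left(-5347 + \frac{12 \sqrt{67}}{67}\right) = 447570635 - \frac{1004460 \sqrt{67}}{67}$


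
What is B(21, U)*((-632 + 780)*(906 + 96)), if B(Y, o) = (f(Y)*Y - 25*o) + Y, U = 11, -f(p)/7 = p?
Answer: -495456936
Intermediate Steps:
f(p) = -7*p
B(Y, o) = Y - 25*o - 7*Y² (B(Y, o) = ((-7*Y)*Y - 25*o) + Y = (-7*Y² - 25*o) + Y = (-25*o - 7*Y²) + Y = Y - 25*o - 7*Y²)
B(21, U)*((-632 + 780)*(906 + 96)) = (21 - 25*11 - 7*21²)*((-632 + 780)*(906 + 96)) = (21 - 275 - 7*441)*(148*1002) = (21 - 275 - 3087)*148296 = -3341*148296 = -495456936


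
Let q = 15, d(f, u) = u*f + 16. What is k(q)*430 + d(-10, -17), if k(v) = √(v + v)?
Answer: 186 + 430*√30 ≈ 2541.2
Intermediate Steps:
d(f, u) = 16 + f*u (d(f, u) = f*u + 16 = 16 + f*u)
k(v) = √2*√v (k(v) = √(2*v) = √2*√v)
k(q)*430 + d(-10, -17) = (√2*√15)*430 + (16 - 10*(-17)) = √30*430 + (16 + 170) = 430*√30 + 186 = 186 + 430*√30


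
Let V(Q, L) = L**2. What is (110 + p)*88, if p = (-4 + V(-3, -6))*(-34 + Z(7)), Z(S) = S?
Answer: -66352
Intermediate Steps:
p = -864 (p = (-4 + (-6)**2)*(-34 + 7) = (-4 + 36)*(-27) = 32*(-27) = -864)
(110 + p)*88 = (110 - 864)*88 = -754*88 = -66352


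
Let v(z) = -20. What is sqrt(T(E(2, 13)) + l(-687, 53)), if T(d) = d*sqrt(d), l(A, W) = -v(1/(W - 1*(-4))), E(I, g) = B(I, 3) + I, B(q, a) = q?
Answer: 2*sqrt(7) ≈ 5.2915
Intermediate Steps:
E(I, g) = 2*I (E(I, g) = I + I = 2*I)
l(A, W) = 20 (l(A, W) = -1*(-20) = 20)
T(d) = d**(3/2)
sqrt(T(E(2, 13)) + l(-687, 53)) = sqrt((2*2)**(3/2) + 20) = sqrt(4**(3/2) + 20) = sqrt(8 + 20) = sqrt(28) = 2*sqrt(7)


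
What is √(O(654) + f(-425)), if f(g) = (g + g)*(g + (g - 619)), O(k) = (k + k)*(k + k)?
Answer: √2959514 ≈ 1720.3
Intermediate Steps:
O(k) = 4*k² (O(k) = (2*k)*(2*k) = 4*k²)
f(g) = 2*g*(-619 + 2*g) (f(g) = (2*g)*(g + (-619 + g)) = (2*g)*(-619 + 2*g) = 2*g*(-619 + 2*g))
√(O(654) + f(-425)) = √(4*654² + 2*(-425)*(-619 + 2*(-425))) = √(4*427716 + 2*(-425)*(-619 - 850)) = √(1710864 + 2*(-425)*(-1469)) = √(1710864 + 1248650) = √2959514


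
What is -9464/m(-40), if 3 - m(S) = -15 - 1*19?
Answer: -9464/37 ≈ -255.78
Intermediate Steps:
m(S) = 37 (m(S) = 3 - (-15 - 1*19) = 3 - (-15 - 19) = 3 - 1*(-34) = 3 + 34 = 37)
-9464/m(-40) = -9464/37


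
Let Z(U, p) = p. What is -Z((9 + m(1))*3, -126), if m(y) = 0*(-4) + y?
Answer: 126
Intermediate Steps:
m(y) = y (m(y) = 0 + y = y)
-Z((9 + m(1))*3, -126) = -1*(-126) = 126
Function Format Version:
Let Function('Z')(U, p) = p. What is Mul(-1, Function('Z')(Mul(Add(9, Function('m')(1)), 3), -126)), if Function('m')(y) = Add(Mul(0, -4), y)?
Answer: 126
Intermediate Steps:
Function('m')(y) = y (Function('m')(y) = Add(0, y) = y)
Mul(-1, Function('Z')(Mul(Add(9, Function('m')(1)), 3), -126)) = Mul(-1, -126) = 126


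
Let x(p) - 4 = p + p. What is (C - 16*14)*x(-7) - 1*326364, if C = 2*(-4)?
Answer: -324044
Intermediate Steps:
C = -8
x(p) = 4 + 2*p (x(p) = 4 + (p + p) = 4 + 2*p)
(C - 16*14)*x(-7) - 1*326364 = (-8 - 16*14)*(4 + 2*(-7)) - 1*326364 = (-8 - 224)*(4 - 14) - 326364 = -232*(-10) - 326364 = 2320 - 326364 = -324044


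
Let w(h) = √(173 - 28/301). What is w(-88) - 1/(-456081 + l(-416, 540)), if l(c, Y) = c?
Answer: 1/456497 + √319705/43 ≈ 13.149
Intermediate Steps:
w(h) = √319705/43 (w(h) = √(173 - 28*1/301) = √(173 - 4/43) = √(7435/43) = √319705/43)
w(-88) - 1/(-456081 + l(-416, 540)) = √319705/43 - 1/(-456081 - 416) = √319705/43 - 1/(-456497) = √319705/43 - 1*(-1/456497) = √319705/43 + 1/456497 = 1/456497 + √319705/43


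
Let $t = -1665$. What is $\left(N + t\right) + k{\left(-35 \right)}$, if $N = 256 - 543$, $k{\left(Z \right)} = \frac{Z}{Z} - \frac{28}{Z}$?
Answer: $- \frac{9751}{5} \approx -1950.2$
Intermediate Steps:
$k{\left(Z \right)} = 1 - \frac{28}{Z}$
$N = -287$ ($N = 256 - 543 = -287$)
$\left(N + t\right) + k{\left(-35 \right)} = \left(-287 - 1665\right) + \frac{-28 - 35}{-35} = -1952 - - \frac{9}{5} = -1952 + \frac{9}{5} = - \frac{9751}{5}$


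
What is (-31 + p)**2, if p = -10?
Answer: 1681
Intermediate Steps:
(-31 + p)**2 = (-31 - 10)**2 = (-41)**2 = 1681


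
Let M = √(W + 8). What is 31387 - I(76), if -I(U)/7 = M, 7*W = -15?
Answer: 31387 + √287 ≈ 31404.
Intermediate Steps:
W = -15/7 (W = (⅐)*(-15) = -15/7 ≈ -2.1429)
M = √287/7 (M = √(-15/7 + 8) = √(41/7) = √287/7 ≈ 2.4202)
I(U) = -√287
31387 - I(76) = 31387 - (-1)*√287 = 31387 + √287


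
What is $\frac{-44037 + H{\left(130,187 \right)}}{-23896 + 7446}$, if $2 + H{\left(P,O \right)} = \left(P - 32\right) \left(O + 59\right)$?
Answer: $\frac{19931}{16450} \approx 1.2116$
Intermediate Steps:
$H{\left(P,O \right)} = -2 + \left(-32 + P\right) \left(59 + O\right)$ ($H{\left(P,O \right)} = -2 + \left(P - 32\right) \left(O + 59\right) = -2 + \left(-32 + P\right) \left(59 + O\right)$)
$\frac{-44037 + H{\left(130,187 \right)}}{-23896 + 7446} = \frac{-44037 + \left(-1890 - 5984 + 59 \cdot 130 + 187 \cdot 130\right)}{-23896 + 7446} = \frac{-44037 + \left(-1890 - 5984 + 7670 + 24310\right)}{-16450} = \left(-44037 + 24106\right) \left(- \frac{1}{16450}\right) = \left(-19931\right) \left(- \frac{1}{16450}\right) = \frac{19931}{16450}$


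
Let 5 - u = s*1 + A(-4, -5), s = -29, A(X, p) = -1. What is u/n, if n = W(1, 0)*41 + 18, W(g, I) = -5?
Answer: -35/187 ≈ -0.18717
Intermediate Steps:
n = -187 (n = -5*41 + 18 = -205 + 18 = -187)
u = 35 (u = 5 - (-29*1 - 1) = 5 - (-29 - 1) = 5 - 1*(-30) = 5 + 30 = 35)
u/n = 35/(-187) = 35*(-1/187) = -35/187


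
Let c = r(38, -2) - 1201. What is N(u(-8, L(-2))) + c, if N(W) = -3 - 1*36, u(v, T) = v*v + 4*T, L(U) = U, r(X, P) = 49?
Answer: -1191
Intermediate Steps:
u(v, T) = v² + 4*T
N(W) = -39 (N(W) = -3 - 36 = -39)
c = -1152 (c = 49 - 1201 = -1152)
N(u(-8, L(-2))) + c = -39 - 1152 = -1191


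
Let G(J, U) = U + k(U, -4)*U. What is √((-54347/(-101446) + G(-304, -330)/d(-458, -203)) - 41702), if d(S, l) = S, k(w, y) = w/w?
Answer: 5*I*√900196060436521998/23231134 ≈ 204.21*I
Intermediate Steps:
k(w, y) = 1
G(J, U) = 2*U (G(J, U) = U + 1*U = U + U = 2*U)
√((-54347/(-101446) + G(-304, -330)/d(-458, -203)) - 41702) = √((-54347/(-101446) + (2*(-330))/(-458)) - 41702) = √((-54347*(-1/101446) - 660*(-1/458)) - 41702) = √((54347/101446 + 330/229) - 41702) = √(45922643/23231134 - 41702) = √(-968738827425/23231134) = 5*I*√900196060436521998/23231134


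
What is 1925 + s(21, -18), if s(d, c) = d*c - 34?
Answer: 1513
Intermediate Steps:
s(d, c) = -34 + c*d (s(d, c) = c*d - 34 = -34 + c*d)
1925 + s(21, -18) = 1925 + (-34 - 18*21) = 1925 + (-34 - 378) = 1925 - 412 = 1513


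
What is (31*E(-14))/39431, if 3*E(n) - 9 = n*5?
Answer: -1891/118293 ≈ -0.015986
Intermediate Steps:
E(n) = 3 + 5*n/3 (E(n) = 3 + (n*5)/3 = 3 + (5*n)/3 = 3 + 5*n/3)
(31*E(-14))/39431 = (31*(3 + (5/3)*(-14)))/39431 = (31*(3 - 70/3))*(1/39431) = (31*(-61/3))*(1/39431) = -1891/3*1/39431 = -1891/118293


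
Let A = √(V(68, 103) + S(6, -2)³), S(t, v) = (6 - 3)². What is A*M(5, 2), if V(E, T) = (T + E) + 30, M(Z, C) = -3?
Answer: -3*√930 ≈ -91.488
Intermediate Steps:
S(t, v) = 9 (S(t, v) = 3² = 9)
V(E, T) = 30 + E + T (V(E, T) = (E + T) + 30 = 30 + E + T)
A = √930 (A = √((30 + 68 + 103) + 9³) = √(201 + 729) = √930 ≈ 30.496)
A*M(5, 2) = √930*(-3) = -3*√930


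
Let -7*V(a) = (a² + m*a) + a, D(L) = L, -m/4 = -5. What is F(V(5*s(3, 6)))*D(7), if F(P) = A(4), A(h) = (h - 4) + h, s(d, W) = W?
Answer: 28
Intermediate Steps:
m = 20 (m = -4*(-5) = 20)
A(h) = -4 + 2*h (A(h) = (-4 + h) + h = -4 + 2*h)
V(a) = -3*a - a²/7 (V(a) = -((a² + 20*a) + a)/7 = -(a² + 21*a)/7 = -3*a - a²/7)
F(P) = 4 (F(P) = -4 + 2*4 = -4 + 8 = 4)
F(V(5*s(3, 6)))*D(7) = 4*7 = 28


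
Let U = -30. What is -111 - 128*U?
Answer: 3729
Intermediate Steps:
-111 - 128*U = -111 - 128*(-30) = -111 + 3840 = 3729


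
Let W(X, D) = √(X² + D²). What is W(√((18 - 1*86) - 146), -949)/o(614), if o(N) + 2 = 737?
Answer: √100043/245 ≈ 1.2910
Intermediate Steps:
o(N) = 735 (o(N) = -2 + 737 = 735)
W(X, D) = √(D² + X²)
W(√((18 - 1*86) - 146), -949)/o(614) = √((-949)² + (√((18 - 1*86) - 146))²)/735 = √(900601 + (√((18 - 86) - 146))²)*(1/735) = √(900601 + (√(-68 - 146))²)*(1/735) = √(900601 + (√(-214))²)*(1/735) = √(900601 + (I*√214)²)*(1/735) = √(900601 - 214)*(1/735) = √900387*(1/735) = (3*√100043)*(1/735) = √100043/245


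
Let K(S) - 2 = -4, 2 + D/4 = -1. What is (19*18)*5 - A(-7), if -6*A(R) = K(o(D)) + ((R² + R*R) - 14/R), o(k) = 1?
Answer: 5179/3 ≈ 1726.3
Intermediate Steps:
D = -12 (D = -8 + 4*(-1) = -8 - 4 = -12)
K(S) = -2 (K(S) = 2 - 4 = -2)
A(R) = ⅓ - R²/3 + 7/(3*R) (A(R) = -(-2 + ((R² + R*R) - 14/R))/6 = -(-2 + ((R² + R²) - 14/R))/6 = -(-2 + (2*R² - 14/R))/6 = -(-2 + (-14/R + 2*R²))/6 = -(-2 - 14/R + 2*R²)/6 = ⅓ - R²/3 + 7/(3*R))
(19*18)*5 - A(-7) = (19*18)*5 - (7 - 7 - 1*(-7)³)/(3*(-7)) = 342*5 - (-1)*(7 - 7 - 1*(-343))/(3*7) = 1710 - (-1)*(7 - 7 + 343)/(3*7) = 1710 - (-1)*343/(3*7) = 1710 - 1*(-49/3) = 1710 + 49/3 = 5179/3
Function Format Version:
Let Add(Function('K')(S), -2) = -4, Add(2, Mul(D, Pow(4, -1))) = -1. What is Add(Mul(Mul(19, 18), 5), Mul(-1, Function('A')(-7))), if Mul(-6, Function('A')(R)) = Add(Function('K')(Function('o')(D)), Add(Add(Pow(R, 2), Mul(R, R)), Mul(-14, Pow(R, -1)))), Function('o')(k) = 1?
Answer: Rational(5179, 3) ≈ 1726.3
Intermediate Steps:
D = -12 (D = Add(-8, Mul(4, -1)) = Add(-8, -4) = -12)
Function('K')(S) = -2 (Function('K')(S) = Add(2, -4) = -2)
Function('A')(R) = Add(Rational(1, 3), Mul(Rational(-1, 3), Pow(R, 2)), Mul(Rational(7, 3), Pow(R, -1))) (Function('A')(R) = Mul(Rational(-1, 6), Add(-2, Add(Add(Pow(R, 2), Mul(R, R)), Mul(-14, Pow(R, -1))))) = Mul(Rational(-1, 6), Add(-2, Add(Add(Pow(R, 2), Pow(R, 2)), Mul(-14, Pow(R, -1))))) = Mul(Rational(-1, 6), Add(-2, Add(Mul(2, Pow(R, 2)), Mul(-14, Pow(R, -1))))) = Mul(Rational(-1, 6), Add(-2, Add(Mul(-14, Pow(R, -1)), Mul(2, Pow(R, 2))))) = Mul(Rational(-1, 6), Add(-2, Mul(-14, Pow(R, -1)), Mul(2, Pow(R, 2)))) = Add(Rational(1, 3), Mul(Rational(-1, 3), Pow(R, 2)), Mul(Rational(7, 3), Pow(R, -1))))
Add(Mul(Mul(19, 18), 5), Mul(-1, Function('A')(-7))) = Add(Mul(Mul(19, 18), 5), Mul(-1, Mul(Rational(1, 3), Pow(-7, -1), Add(7, -7, Mul(-1, Pow(-7, 3)))))) = Add(Mul(342, 5), Mul(-1, Mul(Rational(1, 3), Rational(-1, 7), Add(7, -7, Mul(-1, -343))))) = Add(1710, Mul(-1, Mul(Rational(1, 3), Rational(-1, 7), Add(7, -7, 343)))) = Add(1710, Mul(-1, Mul(Rational(1, 3), Rational(-1, 7), 343))) = Add(1710, Mul(-1, Rational(-49, 3))) = Add(1710, Rational(49, 3)) = Rational(5179, 3)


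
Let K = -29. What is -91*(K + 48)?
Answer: -1729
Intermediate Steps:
-91*(K + 48) = -91*(-29 + 48) = -91*19 = -1729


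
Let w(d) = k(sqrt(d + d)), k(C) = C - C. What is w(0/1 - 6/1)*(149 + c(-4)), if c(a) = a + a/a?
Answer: 0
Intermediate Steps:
k(C) = 0
w(d) = 0
c(a) = 1 + a (c(a) = a + 1 = 1 + a)
w(0/1 - 6/1)*(149 + c(-4)) = 0*(149 + (1 - 4)) = 0*(149 - 3) = 0*146 = 0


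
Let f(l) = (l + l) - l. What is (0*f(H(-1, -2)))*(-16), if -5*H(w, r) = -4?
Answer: 0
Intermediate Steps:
H(w, r) = 4/5 (H(w, r) = -1/5*(-4) = 4/5)
f(l) = l (f(l) = 2*l - l = l)
(0*f(H(-1, -2)))*(-16) = (0*(4/5))*(-16) = 0*(-16) = 0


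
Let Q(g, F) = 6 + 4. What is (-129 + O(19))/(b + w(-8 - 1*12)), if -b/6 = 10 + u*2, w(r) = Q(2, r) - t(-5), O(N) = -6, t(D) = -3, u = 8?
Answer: 135/143 ≈ 0.94406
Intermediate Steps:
Q(g, F) = 10
w(r) = 13 (w(r) = 10 - 1*(-3) = 10 + 3 = 13)
b = -156 (b = -6*(10 + 8*2) = -6*(10 + 16) = -6*26 = -156)
(-129 + O(19))/(b + w(-8 - 1*12)) = (-129 - 6)/(-156 + 13) = -135/(-143) = -135*(-1/143) = 135/143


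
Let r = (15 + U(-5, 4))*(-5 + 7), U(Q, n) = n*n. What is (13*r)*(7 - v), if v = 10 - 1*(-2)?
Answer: -4030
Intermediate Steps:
U(Q, n) = n**2
v = 12 (v = 10 + 2 = 12)
r = 62 (r = (15 + 4**2)*(-5 + 7) = (15 + 16)*2 = 31*2 = 62)
(13*r)*(7 - v) = (13*62)*(7 - 1*12) = 806*(7 - 12) = 806*(-5) = -4030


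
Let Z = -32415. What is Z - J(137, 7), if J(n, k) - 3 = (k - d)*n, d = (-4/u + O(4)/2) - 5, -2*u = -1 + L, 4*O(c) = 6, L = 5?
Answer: -134741/4 ≈ -33685.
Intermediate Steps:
O(c) = 3/2 (O(c) = (¼)*6 = 3/2)
u = -2 (u = -(-1 + 5)/2 = -½*4 = -2)
d = -9/4 (d = (-4/(-2) + (3/2)/2) - 5 = (-4*(-½) + (3/2)*(½)) - 5 = (2 + ¾) - 5 = 11/4 - 5 = -9/4 ≈ -2.2500)
J(n, k) = 3 + n*(9/4 + k) (J(n, k) = 3 + (k - 1*(-9/4))*n = 3 + (k + 9/4)*n = 3 + (9/4 + k)*n = 3 + n*(9/4 + k))
Z - J(137, 7) = -32415 - (3 + (9/4)*137 + 7*137) = -32415 - (3 + 1233/4 + 959) = -32415 - 1*5081/4 = -32415 - 5081/4 = -134741/4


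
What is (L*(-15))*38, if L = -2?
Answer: 1140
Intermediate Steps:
(L*(-15))*38 = -2*(-15)*38 = 30*38 = 1140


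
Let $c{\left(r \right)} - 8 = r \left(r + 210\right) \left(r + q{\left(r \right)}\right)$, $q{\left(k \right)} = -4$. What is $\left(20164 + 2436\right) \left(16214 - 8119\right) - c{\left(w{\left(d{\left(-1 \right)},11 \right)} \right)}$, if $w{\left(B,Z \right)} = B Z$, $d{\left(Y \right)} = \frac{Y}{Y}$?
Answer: $182929975$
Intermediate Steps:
$d{\left(Y \right)} = 1$
$c{\left(r \right)} = 8 + r \left(-4 + r\right) \left(210 + r\right)$ ($c{\left(r \right)} = 8 + r \left(r + 210\right) \left(r - 4\right) = 8 + r \left(210 + r\right) \left(-4 + r\right) = 8 + r \left(-4 + r\right) \left(210 + r\right)$)
$\left(20164 + 2436\right) \left(16214 - 8119\right) - c{\left(w{\left(d{\left(-1 \right)},11 \right)} \right)} = \left(20164 + 2436\right) \left(16214 - 8119\right) - \left(8 + \left(1 \cdot 11\right)^{3} - 840 \cdot 1 \cdot 11 + 206 \left(1 \cdot 11\right)^{2}\right) = 22600 \cdot 8095 - \left(8 + 11^{3} - 9240 + 206 \cdot 11^{2}\right) = 182947000 - \left(8 + 1331 - 9240 + 206 \cdot 121\right) = 182947000 - \left(8 + 1331 - 9240 + 24926\right) = 182947000 - 17025 = 182929975$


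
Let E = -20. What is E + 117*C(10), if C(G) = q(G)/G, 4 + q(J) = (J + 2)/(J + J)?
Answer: -2989/50 ≈ -59.780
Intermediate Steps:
q(J) = -4 + (2 + J)/(2*J) (q(J) = -4 + (J + 2)/(J + J) = -4 + (2 + J)/((2*J)) = -4 + (2 + J)*(1/(2*J)) = -4 + (2 + J)/(2*J))
C(G) = (-7/2 + 1/G)/G
E + 117*C(10) = -20 + 117*((½)*(2 - 7*10)/10²) = -20 + 117*((½)*(1/100)*(2 - 70)) = -20 + 117*((½)*(1/100)*(-68)) = -20 + 117*(-17/50) = -20 - 1989/50 = -2989/50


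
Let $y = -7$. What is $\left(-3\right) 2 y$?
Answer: $42$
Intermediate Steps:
$\left(-3\right) 2 y = \left(-3\right) 2 \left(-7\right) = \left(-6\right) \left(-7\right) = 42$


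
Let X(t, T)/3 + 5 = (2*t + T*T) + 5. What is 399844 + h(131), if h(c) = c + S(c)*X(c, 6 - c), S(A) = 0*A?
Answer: 399975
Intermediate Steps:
X(t, T) = 3*T² + 6*t (X(t, T) = -15 + 3*((2*t + T*T) + 5) = -15 + 3*((2*t + T²) + 5) = -15 + 3*((T² + 2*t) + 5) = -15 + 3*(5 + T² + 2*t) = -15 + (15 + 3*T² + 6*t) = 3*T² + 6*t)
S(A) = 0
h(c) = c (h(c) = c + 0*(3*(6 - c)² + 6*c) = c + 0 = c)
399844 + h(131) = 399844 + 131 = 399975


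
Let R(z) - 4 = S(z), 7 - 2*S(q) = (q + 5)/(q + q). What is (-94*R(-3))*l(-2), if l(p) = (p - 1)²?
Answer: -6486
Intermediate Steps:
S(q) = 7/2 - (5 + q)/(4*q) (S(q) = 7/2 - (q + 5)/(2*(q + q)) = 7/2 - (5 + q)/(2*(2*q)) = 7/2 - (5 + q)*1/(2*q)/2 = 7/2 - (5 + q)/(4*q))
l(p) = (-1 + p)²
R(z) = 4 + (-5 + 13*z)/(4*z)
(-94*R(-3))*l(-2) = (-47*(-5 + 29*(-3))/(2*(-3)))*(-1 - 2)² = -47*(-1)*(-5 - 87)/(2*3)*(-3)² = -47*(-1)*(-92)/(2*3)*9 = -94*23/3*9 = -2162/3*9 = -6486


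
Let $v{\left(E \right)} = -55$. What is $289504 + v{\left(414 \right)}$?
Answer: $289449$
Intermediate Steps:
$289504 + v{\left(414 \right)} = 289504 - 55 = 289449$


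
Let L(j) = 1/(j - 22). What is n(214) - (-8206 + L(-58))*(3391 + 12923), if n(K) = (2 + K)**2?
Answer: 5356781757/40 ≈ 1.3392e+8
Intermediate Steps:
L(j) = 1/(-22 + j)
n(214) - (-8206 + L(-58))*(3391 + 12923) = (2 + 214)**2 - (-8206 + 1/(-22 - 58))*(3391 + 12923) = 216**2 - (-8206 + 1/(-80))*16314 = 46656 - (-8206 - 1/80)*16314 = 46656 - (-656481)*16314/80 = 46656 - 1*(-5354915517/40) = 46656 + 5354915517/40 = 5356781757/40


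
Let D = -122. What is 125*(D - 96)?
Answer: -27250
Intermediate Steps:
125*(D - 96) = 125*(-122 - 96) = 125*(-218) = -27250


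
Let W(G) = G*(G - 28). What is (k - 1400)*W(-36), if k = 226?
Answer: -2704896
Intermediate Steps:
W(G) = G*(-28 + G)
(k - 1400)*W(-36) = (226 - 1400)*(-36*(-28 - 36)) = -(-42264)*(-64) = -1174*2304 = -2704896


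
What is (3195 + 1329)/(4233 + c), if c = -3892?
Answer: 4524/341 ≈ 13.267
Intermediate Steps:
(3195 + 1329)/(4233 + c) = (3195 + 1329)/(4233 - 3892) = 4524/341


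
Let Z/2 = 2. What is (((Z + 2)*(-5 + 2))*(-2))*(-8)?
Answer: -288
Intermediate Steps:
Z = 4 (Z = 2*2 = 4)
(((Z + 2)*(-5 + 2))*(-2))*(-8) = (((4 + 2)*(-5 + 2))*(-2))*(-8) = ((6*(-3))*(-2))*(-8) = -18*(-2)*(-8) = 36*(-8) = -288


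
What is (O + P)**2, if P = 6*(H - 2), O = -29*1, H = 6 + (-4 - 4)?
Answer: 2809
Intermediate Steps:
H = -2 (H = 6 - 8 = -2)
O = -29
P = -24 (P = 6*(-2 - 2) = 6*(-4) = -24)
(O + P)**2 = (-29 - 24)**2 = (-53)**2 = 2809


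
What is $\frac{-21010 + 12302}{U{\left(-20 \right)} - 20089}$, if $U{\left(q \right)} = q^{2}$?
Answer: $\frac{8708}{19689} \approx 0.44228$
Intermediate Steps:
$\frac{-21010 + 12302}{U{\left(-20 \right)} - 20089} = \frac{-21010 + 12302}{\left(-20\right)^{2} - 20089} = - \frac{8708}{400 - 20089} = - \frac{8708}{-19689} = \left(-8708\right) \left(- \frac{1}{19689}\right) = \frac{8708}{19689}$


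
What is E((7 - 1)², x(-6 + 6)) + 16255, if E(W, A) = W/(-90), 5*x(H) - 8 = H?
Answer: 81273/5 ≈ 16255.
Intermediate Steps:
x(H) = 8/5 + H/5
E(W, A) = -W/90 (E(W, A) = W*(-1/90) = -W/90)
E((7 - 1)², x(-6 + 6)) + 16255 = -(7 - 1)²/90 + 16255 = -1/90*6² + 16255 = -1/90*36 + 16255 = -⅖ + 16255 = 81273/5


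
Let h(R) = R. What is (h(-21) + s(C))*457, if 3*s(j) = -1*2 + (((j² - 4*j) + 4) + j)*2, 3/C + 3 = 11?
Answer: -287453/32 ≈ -8982.9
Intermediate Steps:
C = 3/8 (C = 3/(-3 + 11) = 3/8 ≈ 0.37500)
s(j) = 2 - 2*j + 2*j²/3 (s(j) = (-1*2 + (((j² - 4*j) + 4) + j)*2)/3 = (-2 + ((4 + j² - 4*j) + j)*2)/3 = (-2 + (4 + j² - 3*j)*2)/3 = (-2 + (8 - 6*j + 2*j²))/3 = (6 - 6*j + 2*j²)/3 = 2 - 2*j + 2*j²/3)
(h(-21) + s(C))*457 = (-21 + (2 - 2*3/8 + 2*(3/8)²/3))*457 = (-21 + (2 - ¾ + (⅔)*(9/64)))*457 = (-21 + (2 - ¾ + 3/32))*457 = (-21 + 43/32)*457 = -629/32*457 = -287453/32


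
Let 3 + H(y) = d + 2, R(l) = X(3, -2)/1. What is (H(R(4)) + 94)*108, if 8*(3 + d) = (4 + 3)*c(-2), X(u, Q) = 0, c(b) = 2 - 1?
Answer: 19629/2 ≈ 9814.5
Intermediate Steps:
c(b) = 1
R(l) = 0 (R(l) = 0/1 = 0*1 = 0)
d = -17/8 (d = -3 + ((4 + 3)*1)/8 = -3 + (7*1)/8 = -3 + (⅛)*7 = -3 + 7/8 = -17/8 ≈ -2.1250)
H(y) = -25/8 (H(y) = -3 + (-17/8 + 2) = -3 - ⅛ = -25/8)
(H(R(4)) + 94)*108 = (-25/8 + 94)*108 = (727/8)*108 = 19629/2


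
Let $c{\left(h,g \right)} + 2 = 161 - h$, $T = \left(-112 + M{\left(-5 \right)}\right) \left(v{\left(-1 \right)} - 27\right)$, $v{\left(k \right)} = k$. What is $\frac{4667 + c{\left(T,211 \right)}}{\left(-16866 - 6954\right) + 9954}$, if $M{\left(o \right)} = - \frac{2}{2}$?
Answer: $- \frac{277}{2311} \approx -0.11986$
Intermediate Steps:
$M{\left(o \right)} = -1$ ($M{\left(o \right)} = \left(-2\right) \frac{1}{2} = -1$)
$T = 3164$ ($T = \left(-112 - 1\right) \left(-1 - 27\right) = \left(-113\right) \left(-28\right) = 3164$)
$c{\left(h,g \right)} = 159 - h$ ($c{\left(h,g \right)} = -2 - \left(-161 + h\right) = 159 - h$)
$\frac{4667 + c{\left(T,211 \right)}}{\left(-16866 - 6954\right) + 9954} = \frac{4667 + \left(159 - 3164\right)}{\left(-16866 - 6954\right) + 9954} = \frac{4667 + \left(159 - 3164\right)}{-23820 + 9954} = \frac{4667 - 3005}{-13866} = 1662 \left(- \frac{1}{13866}\right) = - \frac{277}{2311}$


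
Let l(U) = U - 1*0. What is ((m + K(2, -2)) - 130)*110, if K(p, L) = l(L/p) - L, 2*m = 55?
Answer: -11165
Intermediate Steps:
l(U) = U (l(U) = U + 0 = U)
m = 55/2 (m = (1/2)*55 = 55/2 ≈ 27.500)
K(p, L) = -L + L/p (K(p, L) = L/p - L = -L + L/p)
((m + K(2, -2)) - 130)*110 = ((55/2 + (-1*(-2) - 2/2)) - 130)*110 = ((55/2 + (2 - 2*1/2)) - 130)*110 = ((55/2 + (2 - 1)) - 130)*110 = ((55/2 + 1) - 130)*110 = (57/2 - 130)*110 = -203/2*110 = -11165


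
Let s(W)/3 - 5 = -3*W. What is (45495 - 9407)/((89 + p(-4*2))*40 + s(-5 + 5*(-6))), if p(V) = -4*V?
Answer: 18044/2585 ≈ 6.9803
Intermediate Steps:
s(W) = 15 - 9*W (s(W) = 15 + 3*(-3*W) = 15 - 9*W)
(45495 - 9407)/((89 + p(-4*2))*40 + s(-5 + 5*(-6))) = (45495 - 9407)/((89 - (-16)*2)*40 + (15 - 9*(-5 + 5*(-6)))) = 36088/((89 - 4*(-8))*40 + (15 - 9*(-5 - 30))) = 36088/((89 + 32)*40 + (15 - 9*(-35))) = 36088/(121*40 + (15 + 315)) = 36088/(4840 + 330) = 36088/5170 = 36088*(1/5170) = 18044/2585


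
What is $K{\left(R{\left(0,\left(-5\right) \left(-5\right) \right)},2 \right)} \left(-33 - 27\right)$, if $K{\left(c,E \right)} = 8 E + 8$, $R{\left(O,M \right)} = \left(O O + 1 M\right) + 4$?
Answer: $-1440$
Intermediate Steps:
$R{\left(O,M \right)} = 4 + M + O^{2}$ ($R{\left(O,M \right)} = \left(O^{2} + M\right) + 4 = \left(M + O^{2}\right) + 4 = 4 + M + O^{2}$)
$K{\left(c,E \right)} = 8 + 8 E$
$K{\left(R{\left(0,\left(-5\right) \left(-5\right) \right)},2 \right)} \left(-33 - 27\right) = \left(8 + 8 \cdot 2\right) \left(-33 - 27\right) = \left(8 + 16\right) \left(-60\right) = 24 \left(-60\right) = -1440$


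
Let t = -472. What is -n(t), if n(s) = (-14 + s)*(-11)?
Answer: -5346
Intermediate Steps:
n(s) = 154 - 11*s
-n(t) = -(154 - 11*(-472)) = -(154 + 5192) = -1*5346 = -5346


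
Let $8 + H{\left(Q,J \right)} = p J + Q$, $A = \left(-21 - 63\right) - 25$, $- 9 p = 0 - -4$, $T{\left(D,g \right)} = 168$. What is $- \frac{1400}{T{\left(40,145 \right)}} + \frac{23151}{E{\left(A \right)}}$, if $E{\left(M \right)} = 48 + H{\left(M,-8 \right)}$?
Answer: $- \frac{639802}{1767} \approx -362.08$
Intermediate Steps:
$p = - \frac{4}{9}$ ($p = - \frac{0 - -4}{9} = - \frac{0 + 4}{9} = \left(- \frac{1}{9}\right) 4 = - \frac{4}{9} \approx -0.44444$)
$A = -109$ ($A = -84 - 25 = -109$)
$H{\left(Q,J \right)} = -8 + Q - \frac{4 J}{9}$ ($H{\left(Q,J \right)} = -8 - \left(- Q + \frac{4 J}{9}\right) = -8 + Q - \frac{4 J}{9}$)
$E{\left(M \right)} = \frac{392}{9} + M$ ($E{\left(M \right)} = 48 - \left(\frac{40}{9} - M\right) = 48 + \left(-8 + M + \frac{32}{9}\right) = 48 + \left(- \frac{40}{9} + M\right) = \frac{392}{9} + M$)
$- \frac{1400}{T{\left(40,145 \right)}} + \frac{23151}{E{\left(A \right)}} = - \frac{1400}{168} + \frac{23151}{\frac{392}{9} - 109} = \left(-1400\right) \frac{1}{168} + \frac{23151}{- \frac{589}{9}} = - \frac{25}{3} + 23151 \left(- \frac{9}{589}\right) = - \frac{25}{3} - \frac{208359}{589} = - \frac{639802}{1767}$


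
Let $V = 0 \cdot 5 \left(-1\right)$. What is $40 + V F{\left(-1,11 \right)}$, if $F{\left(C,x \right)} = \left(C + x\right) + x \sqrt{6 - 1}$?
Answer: $40$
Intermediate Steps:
$F{\left(C,x \right)} = C + x + x \sqrt{5}$ ($F{\left(C,x \right)} = \left(C + x\right) + x \sqrt{5} = C + x + x \sqrt{5}$)
$V = 0$ ($V = 0 \left(-1\right) = 0$)
$40 + V F{\left(-1,11 \right)} = 40 + 0 \left(-1 + 11 + 11 \sqrt{5}\right) = 40 + 0 \left(10 + 11 \sqrt{5}\right) = 40 + 0 = 40$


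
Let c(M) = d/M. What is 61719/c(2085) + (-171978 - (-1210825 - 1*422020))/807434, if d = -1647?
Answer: -11544613740329/147760422 ≈ -78131.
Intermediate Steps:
c(M) = -1647/M
61719/c(2085) + (-171978 - (-1210825 - 1*422020))/807434 = 61719/((-1647/2085)) + (-171978 - (-1210825 - 1*422020))/807434 = 61719/((-1647*1/2085)) + (-171978 - (-1210825 - 422020))*(1/807434) = 61719/(-549/695) + (-171978 - 1*(-1632845))*(1/807434) = 61719*(-695/549) + (-171978 + 1632845)*(1/807434) = -14298235/183 + 1460867*(1/807434) = -14298235/183 + 1460867/807434 = -11544613740329/147760422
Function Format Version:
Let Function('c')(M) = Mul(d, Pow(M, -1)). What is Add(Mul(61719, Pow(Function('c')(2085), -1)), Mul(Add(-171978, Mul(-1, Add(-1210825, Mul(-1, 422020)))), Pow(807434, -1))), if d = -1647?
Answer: Rational(-11544613740329, 147760422) ≈ -78131.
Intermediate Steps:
Function('c')(M) = Mul(-1647, Pow(M, -1))
Add(Mul(61719, Pow(Function('c')(2085), -1)), Mul(Add(-171978, Mul(-1, Add(-1210825, Mul(-1, 422020)))), Pow(807434, -1))) = Add(Mul(61719, Pow(Mul(-1647, Pow(2085, -1)), -1)), Mul(Add(-171978, Mul(-1, Add(-1210825, Mul(-1, 422020)))), Pow(807434, -1))) = Add(Mul(61719, Pow(Mul(-1647, Rational(1, 2085)), -1)), Mul(Add(-171978, Mul(-1, Add(-1210825, -422020))), Rational(1, 807434))) = Add(Mul(61719, Pow(Rational(-549, 695), -1)), Mul(Add(-171978, Mul(-1, -1632845)), Rational(1, 807434))) = Add(Mul(61719, Rational(-695, 549)), Mul(Add(-171978, 1632845), Rational(1, 807434))) = Add(Rational(-14298235, 183), Mul(1460867, Rational(1, 807434))) = Add(Rational(-14298235, 183), Rational(1460867, 807434)) = Rational(-11544613740329, 147760422)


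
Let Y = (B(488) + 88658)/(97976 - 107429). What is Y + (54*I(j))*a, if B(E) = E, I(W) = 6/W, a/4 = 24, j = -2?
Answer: -147102202/9453 ≈ -15561.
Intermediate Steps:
a = 96 (a = 4*24 = 96)
Y = -89146/9453 (Y = (488 + 88658)/(97976 - 107429) = 89146/(-9453) = 89146*(-1/9453) = -89146/9453 ≈ -9.4305)
Y + (54*I(j))*a = -89146/9453 + (54*(6/(-2)))*96 = -89146/9453 + (54*(6*(-½)))*96 = -89146/9453 + (54*(-3))*96 = -89146/9453 - 162*96 = -89146/9453 - 15552 = -147102202/9453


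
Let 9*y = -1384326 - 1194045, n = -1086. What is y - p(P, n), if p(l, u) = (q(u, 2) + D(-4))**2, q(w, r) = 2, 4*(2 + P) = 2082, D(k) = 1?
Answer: -859484/3 ≈ -2.8649e+5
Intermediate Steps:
P = 1037/2 (P = -2 + (1/4)*2082 = -2 + 1041/2 = 1037/2 ≈ 518.50)
p(l, u) = 9 (p(l, u) = (2 + 1)**2 = 3**2 = 9)
y = -859457/3 (y = (-1384326 - 1194045)/9 = (1/9)*(-2578371) = -859457/3 ≈ -2.8649e+5)
y - p(P, n) = -859457/3 - 1*9 = -859457/3 - 9 = -859484/3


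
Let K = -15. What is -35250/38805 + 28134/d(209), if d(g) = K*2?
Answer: -12142193/12935 ≈ -938.71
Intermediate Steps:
d(g) = -30 (d(g) = -15*2 = -30)
-35250/38805 + 28134/d(209) = -35250/38805 + 28134/(-30) = -35250*1/38805 + 28134*(-1/30) = -2350/2587 - 4689/5 = -12142193/12935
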